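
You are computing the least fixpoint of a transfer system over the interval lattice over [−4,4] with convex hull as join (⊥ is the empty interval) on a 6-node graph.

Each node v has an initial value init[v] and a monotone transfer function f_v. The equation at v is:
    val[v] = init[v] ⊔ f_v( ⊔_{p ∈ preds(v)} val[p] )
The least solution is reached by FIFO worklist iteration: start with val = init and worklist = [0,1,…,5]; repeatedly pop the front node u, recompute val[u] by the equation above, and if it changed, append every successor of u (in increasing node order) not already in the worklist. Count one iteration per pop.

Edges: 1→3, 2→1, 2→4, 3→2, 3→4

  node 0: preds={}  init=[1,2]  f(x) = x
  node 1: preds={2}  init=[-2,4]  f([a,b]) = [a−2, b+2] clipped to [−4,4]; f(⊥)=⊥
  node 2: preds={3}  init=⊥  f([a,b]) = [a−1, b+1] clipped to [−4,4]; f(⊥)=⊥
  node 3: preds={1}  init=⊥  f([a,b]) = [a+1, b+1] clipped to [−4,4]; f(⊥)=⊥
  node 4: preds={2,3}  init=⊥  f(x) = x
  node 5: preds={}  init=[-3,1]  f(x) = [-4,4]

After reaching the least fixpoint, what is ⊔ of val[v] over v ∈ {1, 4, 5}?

[-4,4]

Iteration log — 13 steps:
  step 1. node 0  ⊔preds=⊥  new=[1,2]  stable
  step 2. node 1  ⊔preds=⊥  new=[-2,4]  stable
  step 3. node 2  ⊔preds=⊥  new=⊥  stable
  step 4. node 3  ⊔preds=[-2,4]  new=[-1,4]  old=⊥  +wl: 2
  step 5. node 4  ⊔preds=[-1,4]  new=[-1,4]  old=⊥  +wl: 
  step 6. node 5  ⊔preds=⊥  new=[-4,4]  old=[-3,1]  +wl: 
  step 7. node 2  ⊔preds=[-1,4]  new=[-2,4]  old=⊥  +wl: 1,4
  step 8. node 1  ⊔preds=[-2,4]  new=[-4,4]  old=[-2,4]  +wl: 3
  step 9. node 4  ⊔preds=[-2,4]  new=[-2,4]  old=[-1,4]  +wl: 
  step 10. node 3  ⊔preds=[-4,4]  new=[-3,4]  old=[-1,4]  +wl: 2,4
  step 11. node 2  ⊔preds=[-3,4]  new=[-4,4]  old=[-2,4]  +wl: 1
  step 12. node 4  ⊔preds=[-4,4]  new=[-4,4]  old=[-2,4]  +wl: 
  step 13. node 1  ⊔preds=[-4,4]  new=[-4,4]  stable

Least fixpoint reached:
  node 0: [1,2]
  node 1: [-4,4]
  node 2: [-4,4]
  node 3: [-3,4]
  node 4: [-4,4]
  node 5: [-4,4]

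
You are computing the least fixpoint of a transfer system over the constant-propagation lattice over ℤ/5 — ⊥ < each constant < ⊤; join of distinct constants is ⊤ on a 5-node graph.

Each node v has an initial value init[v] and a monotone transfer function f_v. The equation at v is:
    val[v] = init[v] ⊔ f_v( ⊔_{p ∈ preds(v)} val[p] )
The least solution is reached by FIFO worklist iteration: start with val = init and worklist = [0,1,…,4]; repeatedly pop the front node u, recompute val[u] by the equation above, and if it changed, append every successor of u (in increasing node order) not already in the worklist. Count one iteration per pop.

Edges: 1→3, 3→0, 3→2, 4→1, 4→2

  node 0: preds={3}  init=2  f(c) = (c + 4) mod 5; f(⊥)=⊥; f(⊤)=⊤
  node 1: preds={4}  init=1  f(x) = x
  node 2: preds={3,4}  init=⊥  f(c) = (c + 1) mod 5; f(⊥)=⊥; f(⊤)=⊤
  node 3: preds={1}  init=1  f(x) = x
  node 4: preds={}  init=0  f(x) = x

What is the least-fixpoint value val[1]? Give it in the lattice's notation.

⊤

Trace (7 dequeues):
  [1] u=0 | in 1 | out ⊤ | prev 2 | push {}
  [2] u=1 | in 0 | out ⊤ | prev 1 | push {}
  [3] u=2 | in ⊤ | out ⊤ | prev ⊥ | push {}
  [4] u=3 | in ⊤ | out ⊤ | prev 1 | push {0,2}
  [5] u=4 | in ⊥ | out 0 | ==
  [6] u=0 | in ⊤ | out ⊤ | ==
  [7] u=2 | in ⊤ | out ⊤ | ==

Converged values:
  [0] ⊤
  [1] ⊤
  [2] ⊤
  [3] ⊤
  [4] 0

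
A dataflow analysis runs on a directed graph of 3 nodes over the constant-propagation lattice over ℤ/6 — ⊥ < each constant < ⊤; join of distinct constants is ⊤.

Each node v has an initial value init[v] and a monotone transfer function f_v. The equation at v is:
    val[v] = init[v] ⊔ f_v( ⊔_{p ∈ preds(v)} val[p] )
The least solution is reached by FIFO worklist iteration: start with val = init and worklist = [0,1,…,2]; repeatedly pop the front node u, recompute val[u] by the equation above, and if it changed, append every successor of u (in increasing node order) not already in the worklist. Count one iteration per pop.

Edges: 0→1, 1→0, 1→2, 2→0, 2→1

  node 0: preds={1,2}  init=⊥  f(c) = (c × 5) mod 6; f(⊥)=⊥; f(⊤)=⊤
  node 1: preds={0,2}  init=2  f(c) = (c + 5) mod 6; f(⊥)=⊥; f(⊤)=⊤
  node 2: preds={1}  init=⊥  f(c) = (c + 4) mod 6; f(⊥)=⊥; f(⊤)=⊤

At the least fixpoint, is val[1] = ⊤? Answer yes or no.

yes

Iteration log — 5 steps:
  step 1. node 0  ⊔preds=2  new=4  old=⊥  +wl: 
  step 2. node 1  ⊔preds=4  new=⊤  old=2  +wl: 0
  step 3. node 2  ⊔preds=⊤  new=⊤  old=⊥  +wl: 1
  step 4. node 0  ⊔preds=⊤  new=⊤  old=4  +wl: 
  step 5. node 1  ⊔preds=⊤  new=⊤  stable

Least fixpoint reached:
  node 0: ⊤
  node 1: ⊤
  node 2: ⊤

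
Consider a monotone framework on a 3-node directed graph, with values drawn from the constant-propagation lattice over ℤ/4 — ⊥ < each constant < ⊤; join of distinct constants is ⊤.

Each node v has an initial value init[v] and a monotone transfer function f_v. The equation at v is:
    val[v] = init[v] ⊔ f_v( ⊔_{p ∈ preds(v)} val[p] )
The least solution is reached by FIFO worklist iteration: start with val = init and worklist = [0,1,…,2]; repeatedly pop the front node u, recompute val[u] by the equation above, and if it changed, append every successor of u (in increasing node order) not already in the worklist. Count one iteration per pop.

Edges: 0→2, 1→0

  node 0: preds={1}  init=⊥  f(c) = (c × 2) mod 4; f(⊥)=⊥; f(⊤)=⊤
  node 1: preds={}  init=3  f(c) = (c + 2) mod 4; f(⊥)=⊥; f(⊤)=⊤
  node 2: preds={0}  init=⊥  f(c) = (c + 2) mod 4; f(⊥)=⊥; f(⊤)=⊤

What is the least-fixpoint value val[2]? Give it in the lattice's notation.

Worklist (3 pops):
  #1 pop 0: in=3 → 2 (was ⊥); enqueue []
  #2 pop 1: in=⊥ → 3 (no change)
  #3 pop 2: in=2 → 0 (was ⊥); enqueue []

Fixpoint:
  val[0] = 2
  val[1] = 3
  val[2] = 0

0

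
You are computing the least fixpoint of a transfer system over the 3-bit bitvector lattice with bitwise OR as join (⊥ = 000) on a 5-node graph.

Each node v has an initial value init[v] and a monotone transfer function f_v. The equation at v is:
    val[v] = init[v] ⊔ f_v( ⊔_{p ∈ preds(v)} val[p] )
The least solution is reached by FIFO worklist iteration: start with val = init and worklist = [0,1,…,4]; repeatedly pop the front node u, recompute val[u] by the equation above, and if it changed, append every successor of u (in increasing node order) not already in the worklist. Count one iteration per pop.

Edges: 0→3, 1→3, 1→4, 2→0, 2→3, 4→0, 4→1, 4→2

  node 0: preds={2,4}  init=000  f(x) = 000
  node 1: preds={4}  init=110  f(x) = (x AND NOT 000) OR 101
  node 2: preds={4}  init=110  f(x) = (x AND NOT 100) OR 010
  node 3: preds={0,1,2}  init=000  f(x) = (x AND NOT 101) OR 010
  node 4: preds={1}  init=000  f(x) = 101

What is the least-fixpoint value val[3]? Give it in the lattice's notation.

010

Trace (10 dequeues):
  [1] u=0 | in 110 | out 000 | ==
  [2] u=1 | in 000 | out 111 | prev 110 | push {}
  [3] u=2 | in 000 | out 110 | ==
  [4] u=3 | in 111 | out 010 | prev 000 | push {}
  [5] u=4 | in 111 | out 101 | prev 000 | push {0,1,2}
  [6] u=0 | in 111 | out 000 | ==
  [7] u=1 | in 101 | out 111 | ==
  [8] u=2 | in 101 | out 111 | prev 110 | push {0,3}
  [9] u=0 | in 111 | out 000 | ==
  [10] u=3 | in 111 | out 010 | ==

Converged values:
  [0] 000
  [1] 111
  [2] 111
  [3] 010
  [4] 101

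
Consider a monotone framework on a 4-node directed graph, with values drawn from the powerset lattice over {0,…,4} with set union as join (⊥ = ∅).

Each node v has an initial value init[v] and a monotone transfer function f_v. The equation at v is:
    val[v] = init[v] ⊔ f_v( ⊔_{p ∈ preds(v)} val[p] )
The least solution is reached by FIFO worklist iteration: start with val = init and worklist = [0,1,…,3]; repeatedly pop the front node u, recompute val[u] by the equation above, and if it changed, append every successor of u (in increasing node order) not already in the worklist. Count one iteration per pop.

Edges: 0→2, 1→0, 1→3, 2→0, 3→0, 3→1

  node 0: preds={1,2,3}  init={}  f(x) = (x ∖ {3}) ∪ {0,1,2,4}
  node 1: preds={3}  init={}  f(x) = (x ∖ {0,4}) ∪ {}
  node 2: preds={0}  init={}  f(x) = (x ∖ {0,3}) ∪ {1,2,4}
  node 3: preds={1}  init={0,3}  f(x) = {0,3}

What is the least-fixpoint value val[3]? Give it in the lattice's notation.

{0,3}

Worklist (5 pops):
  #1 pop 0: in={0,3} → {0,1,2,4} (was {}); enqueue []
  #2 pop 1: in={0,3} → {3} (was {}); enqueue [0]
  #3 pop 2: in={0,1,2,4} → {1,2,4} (was {}); enqueue []
  #4 pop 3: in={3} → {0,3} (no change)
  #5 pop 0: in={0,1,2,3,4} → {0,1,2,4} (no change)

Fixpoint:
  val[0] = {0,1,2,4}
  val[1] = {3}
  val[2] = {1,2,4}
  val[3] = {0,3}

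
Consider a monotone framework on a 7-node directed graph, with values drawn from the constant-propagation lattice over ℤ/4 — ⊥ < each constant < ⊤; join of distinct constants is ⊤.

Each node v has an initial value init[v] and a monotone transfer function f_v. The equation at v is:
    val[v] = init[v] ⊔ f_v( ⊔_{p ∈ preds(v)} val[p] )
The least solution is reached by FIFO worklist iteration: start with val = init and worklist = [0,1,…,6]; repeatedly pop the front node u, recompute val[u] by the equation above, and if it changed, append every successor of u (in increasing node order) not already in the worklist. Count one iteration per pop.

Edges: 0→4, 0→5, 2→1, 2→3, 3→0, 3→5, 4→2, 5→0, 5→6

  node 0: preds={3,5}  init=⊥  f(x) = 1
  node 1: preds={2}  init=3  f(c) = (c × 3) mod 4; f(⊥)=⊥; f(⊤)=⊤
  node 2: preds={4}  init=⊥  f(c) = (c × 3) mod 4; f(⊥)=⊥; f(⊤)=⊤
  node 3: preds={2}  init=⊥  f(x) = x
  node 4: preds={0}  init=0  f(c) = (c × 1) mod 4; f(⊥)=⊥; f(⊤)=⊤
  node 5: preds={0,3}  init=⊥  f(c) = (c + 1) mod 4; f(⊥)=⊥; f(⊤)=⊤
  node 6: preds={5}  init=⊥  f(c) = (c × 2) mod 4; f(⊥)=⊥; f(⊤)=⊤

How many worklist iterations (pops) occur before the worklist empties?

Trace (14 dequeues):
  [1] u=0 | in ⊥ | out 1 | prev ⊥ | push {}
  [2] u=1 | in ⊥ | out 3 | ==
  [3] u=2 | in 0 | out 0 | prev ⊥ | push {1}
  [4] u=3 | in 0 | out 0 | prev ⊥ | push {0}
  [5] u=4 | in 1 | out ⊤ | prev 0 | push {2}
  [6] u=5 | in ⊤ | out ⊤ | prev ⊥ | push {}
  [7] u=6 | in ⊤ | out ⊤ | prev ⊥ | push {}
  [8] u=1 | in 0 | out ⊤ | prev 3 | push {}
  [9] u=0 | in ⊤ | out 1 | ==
  [10] u=2 | in ⊤ | out ⊤ | prev 0 | push {1,3}
  [11] u=1 | in ⊤ | out ⊤ | ==
  [12] u=3 | in ⊤ | out ⊤ | prev 0 | push {0,5}
  [13] u=0 | in ⊤ | out 1 | ==
  [14] u=5 | in ⊤ | out ⊤ | ==

Converged values:
  [0] 1
  [1] ⊤
  [2] ⊤
  [3] ⊤
  [4] ⊤
  [5] ⊤
  [6] ⊤

14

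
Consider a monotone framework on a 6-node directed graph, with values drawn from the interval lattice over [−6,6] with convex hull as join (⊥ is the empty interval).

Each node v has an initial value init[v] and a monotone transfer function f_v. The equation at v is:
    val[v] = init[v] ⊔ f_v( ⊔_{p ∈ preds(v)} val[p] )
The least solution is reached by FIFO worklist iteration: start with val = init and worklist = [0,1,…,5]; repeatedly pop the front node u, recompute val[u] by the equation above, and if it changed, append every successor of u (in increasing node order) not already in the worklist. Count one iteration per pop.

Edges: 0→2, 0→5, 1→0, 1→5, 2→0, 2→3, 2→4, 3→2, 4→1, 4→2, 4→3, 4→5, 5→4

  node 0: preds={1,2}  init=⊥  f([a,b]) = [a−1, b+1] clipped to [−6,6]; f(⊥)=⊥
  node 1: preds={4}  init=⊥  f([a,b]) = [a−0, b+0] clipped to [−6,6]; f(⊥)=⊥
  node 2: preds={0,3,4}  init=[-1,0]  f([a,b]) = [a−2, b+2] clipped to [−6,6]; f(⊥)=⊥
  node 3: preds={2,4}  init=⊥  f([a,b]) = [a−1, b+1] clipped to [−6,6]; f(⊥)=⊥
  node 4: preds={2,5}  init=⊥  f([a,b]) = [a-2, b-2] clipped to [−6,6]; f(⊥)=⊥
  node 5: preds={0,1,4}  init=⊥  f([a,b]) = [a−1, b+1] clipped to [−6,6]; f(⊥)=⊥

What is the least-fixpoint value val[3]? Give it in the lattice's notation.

[-6,6]

Worklist (20 pops):
  #1 pop 0: in=[-1,0] → [-2,1] (was ⊥); enqueue []
  #2 pop 1: in=⊥ → ⊥ (no change)
  #3 pop 2: in=[-2,1] → [-4,3] (was [-1,0]); enqueue [0]
  #4 pop 3: in=[-4,3] → [-5,4] (was ⊥); enqueue [2]
  #5 pop 4: in=[-4,3] → [-6,1] (was ⊥); enqueue [1,3]
  #6 pop 5: in=[-6,1] → [-6,2] (was ⊥); enqueue [4]
  #7 pop 0: in=[-4,3] → [-5,4] (was [-2,1]); enqueue [5]
  #8 pop 2: in=[-6,4] → [-6,6] (was [-4,3]); enqueue [0]
  #9 pop 1: in=[-6,1] → [-6,1] (was ⊥); enqueue []
  #10 pop 3: in=[-6,6] → [-6,6] (was [-5,4]); enqueue [2]
  #11 pop 4: in=[-6,6] → [-6,4] (was [-6,1]); enqueue [1,3]
  #12 pop 5: in=[-6,4] → [-6,5] (was [-6,2]); enqueue [4]
  #13 pop 0: in=[-6,6] → [-6,6] (was [-5,4]); enqueue [5]
  #14 pop 2: in=[-6,6] → [-6,6] (no change)
  #15 pop 1: in=[-6,4] → [-6,4] (was [-6,1]); enqueue [0]
  #16 pop 3: in=[-6,6] → [-6,6] (no change)
  #17 pop 4: in=[-6,6] → [-6,4] (no change)
  #18 pop 5: in=[-6,6] → [-6,6] (was [-6,5]); enqueue [4]
  #19 pop 0: in=[-6,6] → [-6,6] (no change)
  #20 pop 4: in=[-6,6] → [-6,4] (no change)

Fixpoint:
  val[0] = [-6,6]
  val[1] = [-6,4]
  val[2] = [-6,6]
  val[3] = [-6,6]
  val[4] = [-6,4]
  val[5] = [-6,6]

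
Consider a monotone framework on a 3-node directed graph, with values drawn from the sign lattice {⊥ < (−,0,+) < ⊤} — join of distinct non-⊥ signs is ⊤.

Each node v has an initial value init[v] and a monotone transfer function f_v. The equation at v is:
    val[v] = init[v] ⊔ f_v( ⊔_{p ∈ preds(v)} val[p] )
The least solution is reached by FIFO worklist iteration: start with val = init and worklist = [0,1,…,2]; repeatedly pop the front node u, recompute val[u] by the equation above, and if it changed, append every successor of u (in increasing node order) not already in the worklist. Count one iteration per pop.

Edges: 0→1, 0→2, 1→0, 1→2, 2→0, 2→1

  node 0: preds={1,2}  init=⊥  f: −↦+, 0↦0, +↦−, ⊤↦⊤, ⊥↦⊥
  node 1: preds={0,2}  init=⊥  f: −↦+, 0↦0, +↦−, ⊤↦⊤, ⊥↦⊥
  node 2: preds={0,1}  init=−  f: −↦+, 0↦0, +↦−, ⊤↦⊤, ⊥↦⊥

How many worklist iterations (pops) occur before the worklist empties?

Trace (6 dequeues):
  [1] u=0 | in − | out + | prev ⊥ | push {}
  [2] u=1 | in ⊤ | out ⊤ | prev ⊥ | push {0}
  [3] u=2 | in ⊤ | out ⊤ | prev − | push {1}
  [4] u=0 | in ⊤ | out ⊤ | prev + | push {2}
  [5] u=1 | in ⊤ | out ⊤ | ==
  [6] u=2 | in ⊤ | out ⊤ | ==

Converged values:
  [0] ⊤
  [1] ⊤
  [2] ⊤

6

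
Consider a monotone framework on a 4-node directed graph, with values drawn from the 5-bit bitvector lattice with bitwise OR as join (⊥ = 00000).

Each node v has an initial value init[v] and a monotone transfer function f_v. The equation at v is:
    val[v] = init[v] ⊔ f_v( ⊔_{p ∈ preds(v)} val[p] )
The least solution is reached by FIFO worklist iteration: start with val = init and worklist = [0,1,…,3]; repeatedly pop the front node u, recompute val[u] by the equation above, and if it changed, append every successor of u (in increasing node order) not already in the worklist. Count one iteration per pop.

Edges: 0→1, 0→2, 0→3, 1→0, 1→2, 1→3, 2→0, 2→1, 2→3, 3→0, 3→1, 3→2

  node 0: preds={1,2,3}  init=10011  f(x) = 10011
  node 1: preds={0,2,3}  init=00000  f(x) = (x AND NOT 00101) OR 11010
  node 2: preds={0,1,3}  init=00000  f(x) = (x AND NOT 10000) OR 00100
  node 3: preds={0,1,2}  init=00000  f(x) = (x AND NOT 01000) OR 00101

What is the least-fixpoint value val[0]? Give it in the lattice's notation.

Iteration log — 7 steps:
  step 1. node 0  ⊔preds=00000  new=10011  stable
  step 2. node 1  ⊔preds=10011  new=11010  old=00000  +wl: 0
  step 3. node 2  ⊔preds=11011  new=01111  old=00000  +wl: 1
  step 4. node 3  ⊔preds=11111  new=10111  old=00000  +wl: 2
  step 5. node 0  ⊔preds=11111  new=10011  stable
  step 6. node 1  ⊔preds=11111  new=11010  stable
  step 7. node 2  ⊔preds=11111  new=01111  stable

Least fixpoint reached:
  node 0: 10011
  node 1: 11010
  node 2: 01111
  node 3: 10111

10011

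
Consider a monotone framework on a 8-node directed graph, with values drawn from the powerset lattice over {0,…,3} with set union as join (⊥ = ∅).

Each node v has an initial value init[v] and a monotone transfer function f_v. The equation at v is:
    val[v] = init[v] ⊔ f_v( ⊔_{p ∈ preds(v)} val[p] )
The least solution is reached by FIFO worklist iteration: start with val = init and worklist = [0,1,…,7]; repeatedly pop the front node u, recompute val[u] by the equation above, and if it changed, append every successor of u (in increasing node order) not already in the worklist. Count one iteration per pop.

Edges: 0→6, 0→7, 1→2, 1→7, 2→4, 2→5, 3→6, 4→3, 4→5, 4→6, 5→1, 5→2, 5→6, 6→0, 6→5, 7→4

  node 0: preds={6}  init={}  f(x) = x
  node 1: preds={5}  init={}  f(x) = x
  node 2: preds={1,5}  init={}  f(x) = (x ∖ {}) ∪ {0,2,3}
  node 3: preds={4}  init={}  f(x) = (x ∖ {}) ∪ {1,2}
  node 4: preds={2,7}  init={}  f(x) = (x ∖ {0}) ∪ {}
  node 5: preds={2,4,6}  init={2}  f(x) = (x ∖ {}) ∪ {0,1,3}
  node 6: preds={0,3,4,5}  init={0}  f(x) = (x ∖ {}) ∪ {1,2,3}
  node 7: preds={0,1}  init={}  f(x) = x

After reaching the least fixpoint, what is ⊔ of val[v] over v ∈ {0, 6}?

Trace (19 dequeues):
  [1] u=0 | in {0} | out {0} | prev {} | push {}
  [2] u=1 | in {2} | out {2} | prev {} | push {}
  [3] u=2 | in {2} | out {0,2,3} | prev {} | push {}
  [4] u=3 | in {} | out {1,2} | prev {} | push {}
  [5] u=4 | in {0,2,3} | out {2,3} | prev {} | push {3}
  [6] u=5 | in {0,2,3} | out {0,1,2,3} | prev {2} | push {1,2}
  [7] u=6 | in {0,1,2,3} | out {0,1,2,3} | prev {0} | push {0,5}
  [8] u=7 | in {0,2} | out {0,2} | prev {} | push {4}
  [9] u=3 | in {2,3} | out {1,2,3} | prev {1,2} | push {6}
  [10] u=1 | in {0,1,2,3} | out {0,1,2,3} | prev {2} | push {7}
  [11] u=2 | in {0,1,2,3} | out {0,1,2,3} | prev {0,2,3} | push {}
  [12] u=0 | in {0,1,2,3} | out {0,1,2,3} | prev {0} | push {}
  [13] u=5 | in {0,1,2,3} | out {0,1,2,3} | ==
  [14] u=4 | in {0,1,2,3} | out {1,2,3} | prev {2,3} | push {3,5}
  [15] u=6 | in {0,1,2,3} | out {0,1,2,3} | ==
  [16] u=7 | in {0,1,2,3} | out {0,1,2,3} | prev {0,2} | push {4}
  [17] u=3 | in {1,2,3} | out {1,2,3} | ==
  [18] u=5 | in {0,1,2,3} | out {0,1,2,3} | ==
  [19] u=4 | in {0,1,2,3} | out {1,2,3} | ==

Converged values:
  [0] {0,1,2,3}
  [1] {0,1,2,3}
  [2] {0,1,2,3}
  [3] {1,2,3}
  [4] {1,2,3}
  [5] {0,1,2,3}
  [6] {0,1,2,3}
  [7] {0,1,2,3}

{0,1,2,3}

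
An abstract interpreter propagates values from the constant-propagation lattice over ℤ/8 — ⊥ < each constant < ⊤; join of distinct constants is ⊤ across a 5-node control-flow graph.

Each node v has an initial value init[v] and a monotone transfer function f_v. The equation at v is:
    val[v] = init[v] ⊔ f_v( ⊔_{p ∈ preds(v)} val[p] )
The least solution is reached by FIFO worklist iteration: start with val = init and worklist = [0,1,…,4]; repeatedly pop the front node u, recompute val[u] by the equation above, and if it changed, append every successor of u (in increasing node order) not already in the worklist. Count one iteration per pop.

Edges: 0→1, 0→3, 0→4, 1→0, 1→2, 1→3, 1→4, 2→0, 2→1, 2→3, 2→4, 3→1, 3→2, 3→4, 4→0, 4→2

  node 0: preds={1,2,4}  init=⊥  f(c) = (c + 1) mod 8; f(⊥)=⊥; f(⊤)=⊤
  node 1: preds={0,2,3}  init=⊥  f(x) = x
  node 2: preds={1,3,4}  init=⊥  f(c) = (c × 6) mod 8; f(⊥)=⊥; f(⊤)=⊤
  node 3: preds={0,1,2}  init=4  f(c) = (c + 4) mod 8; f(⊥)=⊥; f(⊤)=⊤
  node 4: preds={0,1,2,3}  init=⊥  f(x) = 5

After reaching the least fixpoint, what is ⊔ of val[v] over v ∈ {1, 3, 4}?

Iteration log — 12 steps:
  step 1. node 0  ⊔preds=⊥  new=⊥  stable
  step 2. node 1  ⊔preds=4  new=4  old=⊥  +wl: 0
  step 3. node 2  ⊔preds=4  new=0  old=⊥  +wl: 1
  step 4. node 3  ⊔preds=⊤  new=⊤  old=4  +wl: 2
  step 5. node 4  ⊔preds=⊤  new=5  old=⊥  +wl: 
  step 6. node 0  ⊔preds=⊤  new=⊤  old=⊥  +wl: 3,4
  step 7. node 1  ⊔preds=⊤  new=⊤  old=4  +wl: 0
  step 8. node 2  ⊔preds=⊤  new=⊤  old=0  +wl: 1
  step 9. node 3  ⊔preds=⊤  new=⊤  stable
  step 10. node 4  ⊔preds=⊤  new=5  stable
  step 11. node 0  ⊔preds=⊤  new=⊤  stable
  step 12. node 1  ⊔preds=⊤  new=⊤  stable

Least fixpoint reached:
  node 0: ⊤
  node 1: ⊤
  node 2: ⊤
  node 3: ⊤
  node 4: 5

⊤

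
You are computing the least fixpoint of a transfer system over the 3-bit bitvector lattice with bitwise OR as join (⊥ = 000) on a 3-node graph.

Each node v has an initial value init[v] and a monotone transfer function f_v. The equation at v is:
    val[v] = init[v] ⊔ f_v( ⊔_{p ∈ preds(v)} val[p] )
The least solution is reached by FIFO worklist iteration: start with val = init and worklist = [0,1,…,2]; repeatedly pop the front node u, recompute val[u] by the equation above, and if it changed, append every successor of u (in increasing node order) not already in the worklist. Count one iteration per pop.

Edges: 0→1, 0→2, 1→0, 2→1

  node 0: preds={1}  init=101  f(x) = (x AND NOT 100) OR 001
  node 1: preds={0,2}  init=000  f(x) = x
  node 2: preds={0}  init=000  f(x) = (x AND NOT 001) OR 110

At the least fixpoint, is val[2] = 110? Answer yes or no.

Worklist (8 pops):
  #1 pop 0: in=000 → 101 (no change)
  #2 pop 1: in=101 → 101 (was 000); enqueue [0]
  #3 pop 2: in=101 → 110 (was 000); enqueue [1]
  #4 pop 0: in=101 → 101 (no change)
  #5 pop 1: in=111 → 111 (was 101); enqueue [0]
  #6 pop 0: in=111 → 111 (was 101); enqueue [1,2]
  #7 pop 1: in=111 → 111 (no change)
  #8 pop 2: in=111 → 110 (no change)

Fixpoint:
  val[0] = 111
  val[1] = 111
  val[2] = 110

yes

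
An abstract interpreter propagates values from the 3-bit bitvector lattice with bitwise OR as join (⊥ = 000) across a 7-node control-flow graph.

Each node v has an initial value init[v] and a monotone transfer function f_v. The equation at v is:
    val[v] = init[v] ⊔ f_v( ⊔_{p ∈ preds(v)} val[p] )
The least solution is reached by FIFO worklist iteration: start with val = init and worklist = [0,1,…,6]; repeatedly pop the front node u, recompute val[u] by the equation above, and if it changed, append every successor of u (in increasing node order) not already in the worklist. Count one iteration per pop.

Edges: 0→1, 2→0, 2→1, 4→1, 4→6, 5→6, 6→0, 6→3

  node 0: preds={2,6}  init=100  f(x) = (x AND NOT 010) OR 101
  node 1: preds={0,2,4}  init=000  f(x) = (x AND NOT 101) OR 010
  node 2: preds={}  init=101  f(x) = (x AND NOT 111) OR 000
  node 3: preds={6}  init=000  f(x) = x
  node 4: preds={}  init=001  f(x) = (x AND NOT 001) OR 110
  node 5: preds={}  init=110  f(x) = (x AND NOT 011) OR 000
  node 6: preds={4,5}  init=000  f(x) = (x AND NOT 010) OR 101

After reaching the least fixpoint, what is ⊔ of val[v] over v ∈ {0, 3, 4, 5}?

Trace (10 dequeues):
  [1] u=0 | in 101 | out 101 | prev 100 | push {}
  [2] u=1 | in 101 | out 010 | prev 000 | push {}
  [3] u=2 | in 000 | out 101 | ==
  [4] u=3 | in 000 | out 000 | ==
  [5] u=4 | in 000 | out 111 | prev 001 | push {1}
  [6] u=5 | in 000 | out 110 | ==
  [7] u=6 | in 111 | out 101 | prev 000 | push {0,3}
  [8] u=1 | in 111 | out 010 | ==
  [9] u=0 | in 101 | out 101 | ==
  [10] u=3 | in 101 | out 101 | prev 000 | push {}

Converged values:
  [0] 101
  [1] 010
  [2] 101
  [3] 101
  [4] 111
  [5] 110
  [6] 101

111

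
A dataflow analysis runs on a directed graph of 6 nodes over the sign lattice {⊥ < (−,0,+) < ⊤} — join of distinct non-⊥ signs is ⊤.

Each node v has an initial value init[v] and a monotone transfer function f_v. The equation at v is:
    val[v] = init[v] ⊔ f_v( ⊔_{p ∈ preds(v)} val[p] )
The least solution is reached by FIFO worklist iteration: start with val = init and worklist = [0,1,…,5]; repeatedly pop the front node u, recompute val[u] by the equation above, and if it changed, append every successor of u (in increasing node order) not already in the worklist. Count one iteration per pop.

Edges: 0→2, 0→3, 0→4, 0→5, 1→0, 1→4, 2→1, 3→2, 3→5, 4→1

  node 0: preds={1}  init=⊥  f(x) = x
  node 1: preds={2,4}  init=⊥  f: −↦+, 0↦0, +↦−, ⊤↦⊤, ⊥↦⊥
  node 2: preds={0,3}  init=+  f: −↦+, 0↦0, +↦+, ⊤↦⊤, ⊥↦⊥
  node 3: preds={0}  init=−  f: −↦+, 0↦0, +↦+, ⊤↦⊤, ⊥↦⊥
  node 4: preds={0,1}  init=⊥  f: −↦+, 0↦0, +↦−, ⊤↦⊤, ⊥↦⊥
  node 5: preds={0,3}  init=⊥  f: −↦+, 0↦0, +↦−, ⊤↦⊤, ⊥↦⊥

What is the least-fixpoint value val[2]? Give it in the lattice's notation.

⊤

Worklist (20 pops):
  #1 pop 0: in=⊥ → ⊥ (no change)
  #2 pop 1: in=+ → − (was ⊥); enqueue [0]
  #3 pop 2: in=− → + (no change)
  #4 pop 3: in=⊥ → − (no change)
  #5 pop 4: in=− → + (was ⊥); enqueue [1]
  #6 pop 5: in=− → + (was ⊥); enqueue []
  #7 pop 0: in=− → − (was ⊥); enqueue [2,3,4,5]
  #8 pop 1: in=+ → − (no change)
  #9 pop 2: in=− → + (no change)
  #10 pop 3: in=− → ⊤ (was −); enqueue [2]
  #11 pop 4: in=− → + (no change)
  #12 pop 5: in=⊤ → ⊤ (was +); enqueue []
  #13 pop 2: in=⊤ → ⊤ (was +); enqueue [1]
  #14 pop 1: in=⊤ → ⊤ (was −); enqueue [0,4]
  #15 pop 0: in=⊤ → ⊤ (was −); enqueue [2,3,5]
  #16 pop 4: in=⊤ → ⊤ (was +); enqueue [1]
  #17 pop 2: in=⊤ → ⊤ (no change)
  #18 pop 3: in=⊤ → ⊤ (no change)
  #19 pop 5: in=⊤ → ⊤ (no change)
  #20 pop 1: in=⊤ → ⊤ (no change)

Fixpoint:
  val[0] = ⊤
  val[1] = ⊤
  val[2] = ⊤
  val[3] = ⊤
  val[4] = ⊤
  val[5] = ⊤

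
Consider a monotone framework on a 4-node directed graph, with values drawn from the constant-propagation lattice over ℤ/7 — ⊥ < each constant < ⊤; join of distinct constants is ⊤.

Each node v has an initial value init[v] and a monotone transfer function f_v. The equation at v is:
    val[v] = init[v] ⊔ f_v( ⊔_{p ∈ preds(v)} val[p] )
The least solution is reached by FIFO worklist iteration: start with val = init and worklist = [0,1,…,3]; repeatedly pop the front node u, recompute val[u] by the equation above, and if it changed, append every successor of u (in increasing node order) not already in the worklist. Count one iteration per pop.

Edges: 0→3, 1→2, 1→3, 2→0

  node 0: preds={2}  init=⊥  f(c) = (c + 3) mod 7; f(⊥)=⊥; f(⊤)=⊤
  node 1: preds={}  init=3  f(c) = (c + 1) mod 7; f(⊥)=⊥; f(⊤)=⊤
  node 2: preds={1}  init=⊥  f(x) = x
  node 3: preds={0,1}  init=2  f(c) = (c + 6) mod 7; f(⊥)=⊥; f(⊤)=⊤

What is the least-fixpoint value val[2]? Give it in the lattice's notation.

3

Trace (6 dequeues):
  [1] u=0 | in ⊥ | out ⊥ | ==
  [2] u=1 | in ⊥ | out 3 | ==
  [3] u=2 | in 3 | out 3 | prev ⊥ | push {0}
  [4] u=3 | in 3 | out 2 | ==
  [5] u=0 | in 3 | out 6 | prev ⊥ | push {3}
  [6] u=3 | in ⊤ | out ⊤ | prev 2 | push {}

Converged values:
  [0] 6
  [1] 3
  [2] 3
  [3] ⊤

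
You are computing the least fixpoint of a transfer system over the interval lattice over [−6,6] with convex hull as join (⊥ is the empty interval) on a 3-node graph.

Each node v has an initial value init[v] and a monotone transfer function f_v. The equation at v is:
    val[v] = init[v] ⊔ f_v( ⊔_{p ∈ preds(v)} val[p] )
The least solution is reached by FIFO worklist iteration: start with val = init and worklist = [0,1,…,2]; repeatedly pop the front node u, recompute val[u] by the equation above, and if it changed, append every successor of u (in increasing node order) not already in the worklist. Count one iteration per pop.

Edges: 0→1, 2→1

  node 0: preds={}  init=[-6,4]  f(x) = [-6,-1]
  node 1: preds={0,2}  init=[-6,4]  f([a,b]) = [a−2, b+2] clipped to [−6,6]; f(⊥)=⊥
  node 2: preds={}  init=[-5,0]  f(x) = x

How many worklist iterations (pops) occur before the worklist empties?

Iteration log — 3 steps:
  step 1. node 0  ⊔preds=⊥  new=[-6,4]  stable
  step 2. node 1  ⊔preds=[-6,4]  new=[-6,6]  old=[-6,4]  +wl: 
  step 3. node 2  ⊔preds=⊥  new=[-5,0]  stable

Least fixpoint reached:
  node 0: [-6,4]
  node 1: [-6,6]
  node 2: [-5,0]

3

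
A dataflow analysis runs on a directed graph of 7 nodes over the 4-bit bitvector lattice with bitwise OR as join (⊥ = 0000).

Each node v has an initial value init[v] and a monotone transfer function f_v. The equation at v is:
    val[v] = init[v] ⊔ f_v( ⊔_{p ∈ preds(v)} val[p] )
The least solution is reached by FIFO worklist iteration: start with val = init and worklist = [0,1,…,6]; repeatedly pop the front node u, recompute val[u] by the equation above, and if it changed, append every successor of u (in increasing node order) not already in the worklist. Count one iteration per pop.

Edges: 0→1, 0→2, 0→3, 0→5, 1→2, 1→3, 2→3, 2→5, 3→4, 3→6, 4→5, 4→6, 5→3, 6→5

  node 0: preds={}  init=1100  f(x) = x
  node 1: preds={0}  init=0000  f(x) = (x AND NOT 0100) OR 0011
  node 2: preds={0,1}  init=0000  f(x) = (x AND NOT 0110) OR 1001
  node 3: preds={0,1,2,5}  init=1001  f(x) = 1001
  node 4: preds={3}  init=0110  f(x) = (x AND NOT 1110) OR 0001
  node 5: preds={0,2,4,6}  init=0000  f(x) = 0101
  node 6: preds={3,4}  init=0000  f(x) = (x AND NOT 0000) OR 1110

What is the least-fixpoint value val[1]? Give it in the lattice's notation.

Worklist (9 pops):
  #1 pop 0: in=0000 → 1100 (no change)
  #2 pop 1: in=1100 → 1011 (was 0000); enqueue []
  #3 pop 2: in=1111 → 1001 (was 0000); enqueue []
  #4 pop 3: in=1111 → 1001 (no change)
  #5 pop 4: in=1001 → 0111 (was 0110); enqueue []
  #6 pop 5: in=1111 → 0101 (was 0000); enqueue [3]
  #7 pop 6: in=1111 → 1111 (was 0000); enqueue [5]
  #8 pop 3: in=1111 → 1001 (no change)
  #9 pop 5: in=1111 → 0101 (no change)

Fixpoint:
  val[0] = 1100
  val[1] = 1011
  val[2] = 1001
  val[3] = 1001
  val[4] = 0111
  val[5] = 0101
  val[6] = 1111

1011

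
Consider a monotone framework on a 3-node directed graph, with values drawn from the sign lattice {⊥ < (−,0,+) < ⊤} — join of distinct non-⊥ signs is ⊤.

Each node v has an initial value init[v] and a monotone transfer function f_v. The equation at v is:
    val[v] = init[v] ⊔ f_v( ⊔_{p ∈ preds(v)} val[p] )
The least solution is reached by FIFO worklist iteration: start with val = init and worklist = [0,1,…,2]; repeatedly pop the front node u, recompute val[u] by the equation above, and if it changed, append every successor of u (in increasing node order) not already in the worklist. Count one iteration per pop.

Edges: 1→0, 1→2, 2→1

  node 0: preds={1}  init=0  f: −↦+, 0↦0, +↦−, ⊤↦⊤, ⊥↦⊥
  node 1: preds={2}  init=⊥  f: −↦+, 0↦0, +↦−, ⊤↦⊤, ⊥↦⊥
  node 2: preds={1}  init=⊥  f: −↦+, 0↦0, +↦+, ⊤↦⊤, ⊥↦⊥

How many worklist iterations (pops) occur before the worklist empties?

3

Trace (3 dequeues):
  [1] u=0 | in ⊥ | out 0 | ==
  [2] u=1 | in ⊥ | out ⊥ | ==
  [3] u=2 | in ⊥ | out ⊥ | ==

Converged values:
  [0] 0
  [1] ⊥
  [2] ⊥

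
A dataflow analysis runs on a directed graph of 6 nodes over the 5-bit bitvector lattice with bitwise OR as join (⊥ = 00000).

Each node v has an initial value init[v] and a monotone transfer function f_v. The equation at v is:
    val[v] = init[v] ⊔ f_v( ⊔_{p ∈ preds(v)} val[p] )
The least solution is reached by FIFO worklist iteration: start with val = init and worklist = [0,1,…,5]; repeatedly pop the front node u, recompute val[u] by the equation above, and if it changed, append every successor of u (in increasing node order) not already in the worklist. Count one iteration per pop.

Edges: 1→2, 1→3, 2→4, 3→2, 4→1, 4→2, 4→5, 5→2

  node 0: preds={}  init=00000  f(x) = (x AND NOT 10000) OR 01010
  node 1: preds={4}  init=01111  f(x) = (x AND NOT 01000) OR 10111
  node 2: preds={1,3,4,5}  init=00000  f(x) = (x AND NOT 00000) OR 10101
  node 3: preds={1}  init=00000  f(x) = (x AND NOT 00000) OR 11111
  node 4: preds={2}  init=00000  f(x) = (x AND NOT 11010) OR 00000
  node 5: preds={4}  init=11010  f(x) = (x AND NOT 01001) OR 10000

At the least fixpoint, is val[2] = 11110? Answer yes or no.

Worklist (8 pops):
  #1 pop 0: in=00000 → 01010 (was 00000); enqueue []
  #2 pop 1: in=00000 → 11111 (was 01111); enqueue []
  #3 pop 2: in=11111 → 11111 (was 00000); enqueue []
  #4 pop 3: in=11111 → 11111 (was 00000); enqueue [2]
  #5 pop 4: in=11111 → 00101 (was 00000); enqueue [1]
  #6 pop 5: in=00101 → 11110 (was 11010); enqueue []
  #7 pop 2: in=11111 → 11111 (no change)
  #8 pop 1: in=00101 → 11111 (no change)

Fixpoint:
  val[0] = 01010
  val[1] = 11111
  val[2] = 11111
  val[3] = 11111
  val[4] = 00101
  val[5] = 11110

no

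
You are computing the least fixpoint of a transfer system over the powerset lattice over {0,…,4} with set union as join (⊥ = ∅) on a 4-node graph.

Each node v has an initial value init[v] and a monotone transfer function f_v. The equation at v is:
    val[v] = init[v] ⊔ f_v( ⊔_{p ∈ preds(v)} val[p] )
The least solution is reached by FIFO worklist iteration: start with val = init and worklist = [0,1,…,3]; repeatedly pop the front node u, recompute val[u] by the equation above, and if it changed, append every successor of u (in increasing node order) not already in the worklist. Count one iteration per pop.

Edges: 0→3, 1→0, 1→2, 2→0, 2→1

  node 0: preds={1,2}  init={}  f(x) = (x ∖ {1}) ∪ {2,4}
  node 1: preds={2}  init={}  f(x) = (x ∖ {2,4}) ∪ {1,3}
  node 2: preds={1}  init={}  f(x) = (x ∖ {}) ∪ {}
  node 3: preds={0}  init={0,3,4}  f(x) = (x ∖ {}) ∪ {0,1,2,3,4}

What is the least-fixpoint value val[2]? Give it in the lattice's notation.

{1,3}

Trace (7 dequeues):
  [1] u=0 | in {} | out {2,4} | prev {} | push {}
  [2] u=1 | in {} | out {1,3} | prev {} | push {0}
  [3] u=2 | in {1,3} | out {1,3} | prev {} | push {1}
  [4] u=3 | in {2,4} | out {0,1,2,3,4} | prev {0,3,4} | push {}
  [5] u=0 | in {1,3} | out {2,3,4} | prev {2,4} | push {3}
  [6] u=1 | in {1,3} | out {1,3} | ==
  [7] u=3 | in {2,3,4} | out {0,1,2,3,4} | ==

Converged values:
  [0] {2,3,4}
  [1] {1,3}
  [2] {1,3}
  [3] {0,1,2,3,4}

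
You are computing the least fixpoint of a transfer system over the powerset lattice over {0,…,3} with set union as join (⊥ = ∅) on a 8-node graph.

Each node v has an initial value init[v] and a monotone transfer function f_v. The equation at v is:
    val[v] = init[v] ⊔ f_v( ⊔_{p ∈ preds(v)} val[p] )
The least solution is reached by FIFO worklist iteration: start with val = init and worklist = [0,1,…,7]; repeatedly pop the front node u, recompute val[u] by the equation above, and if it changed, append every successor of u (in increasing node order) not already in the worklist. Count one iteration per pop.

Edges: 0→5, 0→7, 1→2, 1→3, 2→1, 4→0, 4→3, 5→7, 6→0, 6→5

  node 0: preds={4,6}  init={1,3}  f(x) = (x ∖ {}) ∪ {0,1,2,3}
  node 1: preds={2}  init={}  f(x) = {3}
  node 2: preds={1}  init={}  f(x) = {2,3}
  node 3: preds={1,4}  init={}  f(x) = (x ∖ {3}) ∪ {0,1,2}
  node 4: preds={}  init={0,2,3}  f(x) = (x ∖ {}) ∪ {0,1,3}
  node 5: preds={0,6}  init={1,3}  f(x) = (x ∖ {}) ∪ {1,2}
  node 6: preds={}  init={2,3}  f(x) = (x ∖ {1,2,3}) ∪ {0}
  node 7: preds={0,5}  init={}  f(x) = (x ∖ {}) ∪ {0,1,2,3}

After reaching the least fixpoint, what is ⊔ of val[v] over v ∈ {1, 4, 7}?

{0,1,2,3}

Trace (12 dequeues):
  [1] u=0 | in {0,2,3} | out {0,1,2,3} | prev {1,3} | push {}
  [2] u=1 | in {} | out {3} | prev {} | push {}
  [3] u=2 | in {3} | out {2,3} | prev {} | push {1}
  [4] u=3 | in {0,2,3} | out {0,1,2} | prev {} | push {}
  [5] u=4 | in {} | out {0,1,2,3} | prev {0,2,3} | push {0,3}
  [6] u=5 | in {0,1,2,3} | out {0,1,2,3} | prev {1,3} | push {}
  [7] u=6 | in {} | out {0,2,3} | prev {2,3} | push {5}
  [8] u=7 | in {0,1,2,3} | out {0,1,2,3} | prev {} | push {}
  [9] u=1 | in {2,3} | out {3} | ==
  [10] u=0 | in {0,1,2,3} | out {0,1,2,3} | ==
  [11] u=3 | in {0,1,2,3} | out {0,1,2} | ==
  [12] u=5 | in {0,1,2,3} | out {0,1,2,3} | ==

Converged values:
  [0] {0,1,2,3}
  [1] {3}
  [2] {2,3}
  [3] {0,1,2}
  [4] {0,1,2,3}
  [5] {0,1,2,3}
  [6] {0,2,3}
  [7] {0,1,2,3}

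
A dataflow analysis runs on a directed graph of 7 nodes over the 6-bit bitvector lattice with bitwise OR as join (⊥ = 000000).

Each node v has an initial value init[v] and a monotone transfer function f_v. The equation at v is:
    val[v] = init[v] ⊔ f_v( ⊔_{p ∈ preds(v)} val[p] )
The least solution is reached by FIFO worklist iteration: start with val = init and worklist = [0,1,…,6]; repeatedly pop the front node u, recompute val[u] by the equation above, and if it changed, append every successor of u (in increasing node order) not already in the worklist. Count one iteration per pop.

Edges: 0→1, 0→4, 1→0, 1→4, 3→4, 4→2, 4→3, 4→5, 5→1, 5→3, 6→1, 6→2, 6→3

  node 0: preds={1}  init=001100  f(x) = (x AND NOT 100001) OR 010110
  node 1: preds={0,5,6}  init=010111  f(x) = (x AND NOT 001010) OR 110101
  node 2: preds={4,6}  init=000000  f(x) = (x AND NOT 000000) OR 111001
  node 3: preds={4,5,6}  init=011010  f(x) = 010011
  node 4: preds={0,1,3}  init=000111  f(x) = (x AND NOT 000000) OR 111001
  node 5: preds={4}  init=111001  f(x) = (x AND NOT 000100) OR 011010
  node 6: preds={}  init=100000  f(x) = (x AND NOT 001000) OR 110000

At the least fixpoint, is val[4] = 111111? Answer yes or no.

yes

Trace (11 dequeues):
  [1] u=0 | in 010111 | out 011110 | prev 001100 | push {}
  [2] u=1 | in 111111 | out 110111 | prev 010111 | push {0}
  [3] u=2 | in 100111 | out 111111 | prev 000000 | push {}
  [4] u=3 | in 111111 | out 011011 | prev 011010 | push {}
  [5] u=4 | in 111111 | out 111111 | prev 000111 | push {2,3}
  [6] u=5 | in 111111 | out 111011 | prev 111001 | push {1}
  [7] u=6 | in 000000 | out 110000 | prev 100000 | push {}
  [8] u=0 | in 110111 | out 011110 | ==
  [9] u=2 | in 111111 | out 111111 | ==
  [10] u=3 | in 111111 | out 011011 | ==
  [11] u=1 | in 111111 | out 110111 | ==

Converged values:
  [0] 011110
  [1] 110111
  [2] 111111
  [3] 011011
  [4] 111111
  [5] 111011
  [6] 110000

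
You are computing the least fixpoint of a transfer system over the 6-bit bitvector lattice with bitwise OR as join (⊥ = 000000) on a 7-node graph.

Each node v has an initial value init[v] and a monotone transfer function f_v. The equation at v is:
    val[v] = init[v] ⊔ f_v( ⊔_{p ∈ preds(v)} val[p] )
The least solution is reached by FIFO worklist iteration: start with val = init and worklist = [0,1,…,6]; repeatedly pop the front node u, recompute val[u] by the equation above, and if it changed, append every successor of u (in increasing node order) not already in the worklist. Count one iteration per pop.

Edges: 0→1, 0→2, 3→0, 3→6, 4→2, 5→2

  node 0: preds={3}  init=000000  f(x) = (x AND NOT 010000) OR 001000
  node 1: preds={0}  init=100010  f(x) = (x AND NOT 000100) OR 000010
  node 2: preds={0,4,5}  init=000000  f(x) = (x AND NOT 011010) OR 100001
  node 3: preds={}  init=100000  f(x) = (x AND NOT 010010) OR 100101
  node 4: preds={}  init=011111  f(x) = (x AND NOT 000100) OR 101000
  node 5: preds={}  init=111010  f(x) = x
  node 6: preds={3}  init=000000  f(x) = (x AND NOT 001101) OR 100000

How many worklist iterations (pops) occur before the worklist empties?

10

Worklist (10 pops):
  #1 pop 0: in=100000 → 101000 (was 000000); enqueue []
  #2 pop 1: in=101000 → 101010 (was 100010); enqueue []
  #3 pop 2: in=111111 → 100101 (was 000000); enqueue []
  #4 pop 3: in=000000 → 100101 (was 100000); enqueue [0]
  #5 pop 4: in=000000 → 111111 (was 011111); enqueue [2]
  #6 pop 5: in=000000 → 111010 (no change)
  #7 pop 6: in=100101 → 100000 (was 000000); enqueue []
  #8 pop 0: in=100101 → 101101 (was 101000); enqueue [1]
  #9 pop 2: in=111111 → 100101 (no change)
  #10 pop 1: in=101101 → 101011 (was 101010); enqueue []

Fixpoint:
  val[0] = 101101
  val[1] = 101011
  val[2] = 100101
  val[3] = 100101
  val[4] = 111111
  val[5] = 111010
  val[6] = 100000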